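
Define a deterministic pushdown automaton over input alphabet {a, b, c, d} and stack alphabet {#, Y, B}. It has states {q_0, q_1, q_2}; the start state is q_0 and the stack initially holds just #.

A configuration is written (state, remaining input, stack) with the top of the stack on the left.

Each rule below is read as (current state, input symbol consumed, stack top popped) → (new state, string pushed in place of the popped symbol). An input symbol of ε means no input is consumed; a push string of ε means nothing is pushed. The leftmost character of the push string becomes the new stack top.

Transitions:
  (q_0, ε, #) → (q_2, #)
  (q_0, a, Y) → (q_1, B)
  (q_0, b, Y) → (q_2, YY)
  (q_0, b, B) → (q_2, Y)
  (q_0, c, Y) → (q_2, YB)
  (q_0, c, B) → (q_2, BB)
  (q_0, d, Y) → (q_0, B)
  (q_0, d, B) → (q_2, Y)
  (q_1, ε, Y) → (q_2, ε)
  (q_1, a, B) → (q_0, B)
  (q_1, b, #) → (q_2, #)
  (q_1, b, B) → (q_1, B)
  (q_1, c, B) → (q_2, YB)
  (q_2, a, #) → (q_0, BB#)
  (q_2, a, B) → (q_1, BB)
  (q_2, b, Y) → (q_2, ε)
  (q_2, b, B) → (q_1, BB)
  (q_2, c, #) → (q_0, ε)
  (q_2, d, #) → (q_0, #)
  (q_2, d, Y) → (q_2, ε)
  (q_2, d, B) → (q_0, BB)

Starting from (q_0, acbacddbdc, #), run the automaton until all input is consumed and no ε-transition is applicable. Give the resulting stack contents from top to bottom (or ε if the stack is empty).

(q_0, acbacddbdc, #)
  ε-move, top #: go to q_2, push # → (q_2, acbacddbdc, #)
  read a, top #: go to q_0, push BB# → (q_0, cbacddbdc, BB#)
  read c, top B: go to q_2, push BB → (q_2, bacddbdc, BBB#)
  read b, top B: go to q_1, push BB → (q_1, acddbdc, BBBB#)
  read a, top B: go to q_0, push B → (q_0, cddbdc, BBBB#)
  read c, top B: go to q_2, push BB → (q_2, ddbdc, BBBBB#)
  read d, top B: go to q_0, push BB → (q_0, dbdc, BBBBBB#)
  read d, top B: go to q_2, push Y → (q_2, bdc, YBBBBB#)
  read b, top Y: go to q_2, push ε → (q_2, dc, BBBBB#)
  read d, top B: go to q_0, push BB → (q_0, c, BBBBBB#)
  read c, top B: go to q_2, push BB → (q_2, ε, BBBBBBB#)
All input consumed in state q_2 with stack BBBBBBB#.

BBBBBBB#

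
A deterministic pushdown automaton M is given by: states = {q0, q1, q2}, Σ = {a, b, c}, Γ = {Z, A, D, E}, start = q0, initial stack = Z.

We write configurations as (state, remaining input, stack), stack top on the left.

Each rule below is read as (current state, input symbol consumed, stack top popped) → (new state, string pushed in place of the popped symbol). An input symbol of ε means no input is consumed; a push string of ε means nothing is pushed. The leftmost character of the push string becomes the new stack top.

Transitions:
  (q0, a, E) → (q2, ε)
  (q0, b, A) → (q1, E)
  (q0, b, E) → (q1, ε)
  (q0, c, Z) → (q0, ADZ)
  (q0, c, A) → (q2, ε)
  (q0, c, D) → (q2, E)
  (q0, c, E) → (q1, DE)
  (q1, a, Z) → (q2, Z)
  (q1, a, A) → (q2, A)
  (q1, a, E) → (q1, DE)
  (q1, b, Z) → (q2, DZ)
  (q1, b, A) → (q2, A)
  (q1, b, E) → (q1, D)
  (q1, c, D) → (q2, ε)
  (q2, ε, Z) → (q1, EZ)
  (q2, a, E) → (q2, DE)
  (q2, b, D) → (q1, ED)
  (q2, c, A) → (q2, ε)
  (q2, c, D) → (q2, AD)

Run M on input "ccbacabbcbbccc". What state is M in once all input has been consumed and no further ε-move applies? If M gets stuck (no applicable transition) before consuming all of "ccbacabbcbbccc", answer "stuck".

(q0, ccbacabbcbbccc, Z)
  read c, top Z: go to q0, push ADZ → (q0, cbacabbcbbccc, ADZ)
  read c, top A: go to q2, push ε → (q2, bacabbcbbccc, DZ)
  read b, top D: go to q1, push ED → (q1, acabbcbbccc, EDZ)
  read a, top E: go to q1, push DE → (q1, cabbcbbccc, DEDZ)
  read c, top D: go to q2, push ε → (q2, abbcbbccc, EDZ)
  read a, top E: go to q2, push DE → (q2, bbcbbccc, DEDZ)
  read b, top D: go to q1, push ED → (q1, bcbbccc, EDEDZ)
  read b, top E: go to q1, push D → (q1, cbbccc, DDEDZ)
  read c, top D: go to q2, push ε → (q2, bbccc, DEDZ)
  read b, top D: go to q1, push ED → (q1, bccc, EDEDZ)
  read b, top E: go to q1, push D → (q1, ccc, DDEDZ)
  read c, top D: go to q2, push ε → (q2, cc, DEDZ)
  read c, top D: go to q2, push AD → (q2, c, ADEDZ)
  read c, top A: go to q2, push ε → (q2, ε, DEDZ)
All input consumed; M is in state q2.

q2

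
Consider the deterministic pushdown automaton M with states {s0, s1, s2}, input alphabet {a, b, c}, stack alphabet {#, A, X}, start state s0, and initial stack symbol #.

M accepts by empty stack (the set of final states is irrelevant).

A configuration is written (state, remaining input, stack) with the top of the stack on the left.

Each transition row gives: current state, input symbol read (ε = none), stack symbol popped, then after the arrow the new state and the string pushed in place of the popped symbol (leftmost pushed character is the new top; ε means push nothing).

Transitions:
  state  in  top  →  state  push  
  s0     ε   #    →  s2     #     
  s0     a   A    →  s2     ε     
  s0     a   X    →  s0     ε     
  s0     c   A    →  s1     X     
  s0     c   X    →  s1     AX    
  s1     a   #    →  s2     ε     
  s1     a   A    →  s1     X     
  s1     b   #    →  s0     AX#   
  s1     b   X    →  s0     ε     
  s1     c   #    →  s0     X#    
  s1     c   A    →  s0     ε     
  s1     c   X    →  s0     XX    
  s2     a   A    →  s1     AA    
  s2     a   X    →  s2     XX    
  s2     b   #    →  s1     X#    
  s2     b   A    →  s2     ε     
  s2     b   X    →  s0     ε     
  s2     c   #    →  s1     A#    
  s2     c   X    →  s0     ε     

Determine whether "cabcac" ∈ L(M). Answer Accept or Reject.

(s0, cabcac, #) ⊢ (s2, cabcac, #) ⊢ (s1, abcac, A#) ⊢ (s1, bcac, X#) ⊢ (s0, cac, #) ⊢ (s2, cac, #) ⊢ (s1, ac, A#) ⊢ (s1, c, X#) ⊢ (s0, ε, XX#)
All input consumed; stack is XX#, not empty, and no further ε-move applies.

Reject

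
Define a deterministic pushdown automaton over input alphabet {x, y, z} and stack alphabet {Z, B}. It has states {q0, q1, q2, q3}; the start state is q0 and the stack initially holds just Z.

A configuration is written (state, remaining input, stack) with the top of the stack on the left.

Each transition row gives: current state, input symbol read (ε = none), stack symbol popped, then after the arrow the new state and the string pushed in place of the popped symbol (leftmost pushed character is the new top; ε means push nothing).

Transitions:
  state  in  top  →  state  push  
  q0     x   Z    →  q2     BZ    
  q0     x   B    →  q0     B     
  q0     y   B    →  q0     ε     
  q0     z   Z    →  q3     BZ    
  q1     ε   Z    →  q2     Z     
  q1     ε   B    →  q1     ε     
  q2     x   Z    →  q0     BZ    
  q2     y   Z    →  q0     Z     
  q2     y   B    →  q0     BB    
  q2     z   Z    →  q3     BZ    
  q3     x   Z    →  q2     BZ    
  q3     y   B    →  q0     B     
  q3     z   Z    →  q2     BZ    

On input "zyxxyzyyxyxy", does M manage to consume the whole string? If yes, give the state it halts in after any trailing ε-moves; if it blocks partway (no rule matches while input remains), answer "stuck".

q0

(q0, zyxxyzyyxyxy, Z)
  read z, top Z: go to q3, push BZ → (q3, yxxyzyyxyxy, BZ)
  read y, top B: go to q0, push B → (q0, xxyzyyxyxy, BZ)
  read x, top B: go to q0, push B → (q0, xyzyyxyxy, BZ)
  read x, top B: go to q0, push B → (q0, yzyyxyxy, BZ)
  read y, top B: go to q0, push ε → (q0, zyyxyxy, Z)
  read z, top Z: go to q3, push BZ → (q3, yyxyxy, BZ)
  read y, top B: go to q0, push B → (q0, yxyxy, BZ)
  read y, top B: go to q0, push ε → (q0, xyxy, Z)
  read x, top Z: go to q2, push BZ → (q2, yxy, BZ)
  read y, top B: go to q0, push BB → (q0, xy, BBZ)
  read x, top B: go to q0, push B → (q0, y, BBZ)
  read y, top B: go to q0, push ε → (q0, ε, BZ)
All input consumed; M is in state q0.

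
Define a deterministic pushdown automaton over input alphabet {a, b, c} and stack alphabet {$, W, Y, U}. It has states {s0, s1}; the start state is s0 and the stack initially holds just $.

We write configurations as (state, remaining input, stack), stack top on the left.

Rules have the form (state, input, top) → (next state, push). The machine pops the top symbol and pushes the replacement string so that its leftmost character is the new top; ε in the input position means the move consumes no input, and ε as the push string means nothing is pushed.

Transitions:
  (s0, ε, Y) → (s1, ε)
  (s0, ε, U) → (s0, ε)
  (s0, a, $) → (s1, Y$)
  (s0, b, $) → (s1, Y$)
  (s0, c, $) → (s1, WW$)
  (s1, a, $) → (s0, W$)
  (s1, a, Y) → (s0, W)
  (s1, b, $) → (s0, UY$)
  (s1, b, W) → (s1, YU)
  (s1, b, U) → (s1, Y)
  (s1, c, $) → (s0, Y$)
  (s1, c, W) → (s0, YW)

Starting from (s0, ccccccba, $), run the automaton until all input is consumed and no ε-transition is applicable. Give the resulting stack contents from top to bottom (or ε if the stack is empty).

(s0, ccccccba, $)
  read c, top $: go to s1, push WW$ → (s1, cccccba, WW$)
  read c, top W: go to s0, push YW → (s0, ccccba, YWW$)
  ε-move, top Y: go to s1, push ε → (s1, ccccba, WW$)
  read c, top W: go to s0, push YW → (s0, cccba, YWW$)
  ε-move, top Y: go to s1, push ε → (s1, cccba, WW$)
  read c, top W: go to s0, push YW → (s0, ccba, YWW$)
  ε-move, top Y: go to s1, push ε → (s1, ccba, WW$)
  read c, top W: go to s0, push YW → (s0, cba, YWW$)
  ε-move, top Y: go to s1, push ε → (s1, cba, WW$)
  read c, top W: go to s0, push YW → (s0, ba, YWW$)
  ε-move, top Y: go to s1, push ε → (s1, ba, WW$)
  read b, top W: go to s1, push YU → (s1, a, YUW$)
  read a, top Y: go to s0, push W → (s0, ε, WUW$)
All input consumed in state s0 with stack WUW$.

WUW$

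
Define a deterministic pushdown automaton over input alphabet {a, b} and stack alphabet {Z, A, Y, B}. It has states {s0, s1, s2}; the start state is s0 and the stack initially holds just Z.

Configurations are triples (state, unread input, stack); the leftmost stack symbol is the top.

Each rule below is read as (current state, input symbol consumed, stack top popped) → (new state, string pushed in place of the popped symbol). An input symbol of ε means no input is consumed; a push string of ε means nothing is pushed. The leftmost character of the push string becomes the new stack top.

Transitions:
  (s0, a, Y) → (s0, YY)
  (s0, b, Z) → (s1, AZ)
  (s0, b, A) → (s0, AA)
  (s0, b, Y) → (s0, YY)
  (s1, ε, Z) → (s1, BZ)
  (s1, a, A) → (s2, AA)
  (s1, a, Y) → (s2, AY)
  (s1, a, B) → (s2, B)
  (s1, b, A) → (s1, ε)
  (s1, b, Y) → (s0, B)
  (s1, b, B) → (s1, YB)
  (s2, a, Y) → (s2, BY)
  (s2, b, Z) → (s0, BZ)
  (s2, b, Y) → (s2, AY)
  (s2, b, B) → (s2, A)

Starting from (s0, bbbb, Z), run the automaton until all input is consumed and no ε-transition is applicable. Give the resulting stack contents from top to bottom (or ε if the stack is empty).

BBZ

(s0, bbbb, Z) ⊢ (s1, bbb, AZ) ⊢ (s1, bb, Z) ⊢ (s1, bb, BZ) ⊢ (s1, b, YBZ) ⊢ (s0, ε, BBZ)
All input consumed in state s0 with stack BBZ.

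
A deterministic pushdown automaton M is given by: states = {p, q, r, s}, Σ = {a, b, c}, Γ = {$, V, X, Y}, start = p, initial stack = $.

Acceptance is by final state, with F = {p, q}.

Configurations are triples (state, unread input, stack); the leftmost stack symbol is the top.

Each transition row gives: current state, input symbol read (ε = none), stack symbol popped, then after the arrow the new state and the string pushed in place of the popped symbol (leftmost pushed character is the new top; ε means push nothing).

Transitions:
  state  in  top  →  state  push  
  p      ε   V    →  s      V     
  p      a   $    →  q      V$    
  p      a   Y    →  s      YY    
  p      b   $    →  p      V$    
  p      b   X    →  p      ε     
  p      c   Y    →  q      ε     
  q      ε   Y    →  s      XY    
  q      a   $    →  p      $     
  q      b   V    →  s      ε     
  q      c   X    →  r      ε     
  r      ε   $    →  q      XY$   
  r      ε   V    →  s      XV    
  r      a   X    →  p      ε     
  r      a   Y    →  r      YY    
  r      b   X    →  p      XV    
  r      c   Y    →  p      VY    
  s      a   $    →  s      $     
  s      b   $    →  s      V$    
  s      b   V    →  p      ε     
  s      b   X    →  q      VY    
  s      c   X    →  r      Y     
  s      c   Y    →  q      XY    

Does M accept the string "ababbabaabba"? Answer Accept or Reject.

(p, ababbabaabba, $)
  read a, top $: go to q, push V$ → (q, babbabaabba, V$)
  read b, top V: go to s, push ε → (s, abbabaabba, $)
  read a, top $: go to s, push $ → (s, bbabaabba, $)
  read b, top $: go to s, push V$ → (s, babaabba, V$)
  read b, top V: go to p, push ε → (p, abaabba, $)
  read a, top $: go to q, push V$ → (q, baabba, V$)
  read b, top V: go to s, push ε → (s, aabba, $)
  read a, top $: go to s, push $ → (s, abba, $)
  read a, top $: go to s, push $ → (s, bba, $)
  read b, top $: go to s, push V$ → (s, ba, V$)
  read b, top V: go to p, push ε → (p, a, $)
  read a, top $: go to q, push V$ → (q, ε, V$)
All input consumed; state q ∈ F.

Accept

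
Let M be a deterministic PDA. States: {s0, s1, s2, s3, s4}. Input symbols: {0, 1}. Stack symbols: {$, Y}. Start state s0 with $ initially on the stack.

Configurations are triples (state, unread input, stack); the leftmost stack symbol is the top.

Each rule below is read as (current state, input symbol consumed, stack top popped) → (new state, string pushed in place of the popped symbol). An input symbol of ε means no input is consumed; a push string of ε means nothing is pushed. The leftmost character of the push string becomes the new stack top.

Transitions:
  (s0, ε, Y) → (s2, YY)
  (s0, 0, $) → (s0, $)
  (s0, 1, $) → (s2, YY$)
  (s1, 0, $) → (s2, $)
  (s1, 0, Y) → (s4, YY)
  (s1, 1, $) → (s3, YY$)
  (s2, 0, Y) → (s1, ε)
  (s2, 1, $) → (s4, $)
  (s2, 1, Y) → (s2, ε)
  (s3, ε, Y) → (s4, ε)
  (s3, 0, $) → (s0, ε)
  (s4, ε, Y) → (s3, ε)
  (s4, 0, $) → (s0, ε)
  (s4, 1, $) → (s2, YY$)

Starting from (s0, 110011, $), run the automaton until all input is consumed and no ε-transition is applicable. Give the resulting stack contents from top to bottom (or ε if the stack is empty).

(s0, 110011, $)
  read 1, top $: go to s2, push YY$ → (s2, 10011, YY$)
  read 1, top Y: go to s2, push ε → (s2, 0011, Y$)
  read 0, top Y: go to s1, push ε → (s1, 011, $)
  read 0, top $: go to s2, push $ → (s2, 11, $)
  read 1, top $: go to s4, push $ → (s4, 1, $)
  read 1, top $: go to s2, push YY$ → (s2, ε, YY$)
All input consumed in state s2 with stack YY$.

YY$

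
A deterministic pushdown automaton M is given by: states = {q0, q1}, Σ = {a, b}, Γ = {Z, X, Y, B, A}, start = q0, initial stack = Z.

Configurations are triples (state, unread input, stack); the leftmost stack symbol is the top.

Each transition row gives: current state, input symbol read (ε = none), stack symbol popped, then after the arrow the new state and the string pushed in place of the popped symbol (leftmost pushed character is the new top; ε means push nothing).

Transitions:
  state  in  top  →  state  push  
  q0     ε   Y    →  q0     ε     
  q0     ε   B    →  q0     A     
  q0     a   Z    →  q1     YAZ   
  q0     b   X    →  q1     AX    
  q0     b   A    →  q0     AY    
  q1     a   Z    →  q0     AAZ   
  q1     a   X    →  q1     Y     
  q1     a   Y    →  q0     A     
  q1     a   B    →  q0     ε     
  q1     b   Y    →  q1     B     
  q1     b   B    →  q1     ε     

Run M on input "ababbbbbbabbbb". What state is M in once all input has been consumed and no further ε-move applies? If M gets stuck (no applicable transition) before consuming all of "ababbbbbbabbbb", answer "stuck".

stuck

(q0, ababbbbbbabbbb, Z)
  read a, top Z: go to q1, push YAZ → (q1, babbbbbbabbbb, YAZ)
  read b, top Y: go to q1, push B → (q1, abbbbbbabbbb, BAZ)
  read a, top B: go to q0, push ε → (q0, bbbbbbabbbb, AZ)
  read b, top A: go to q0, push AY → (q0, bbbbbabbbb, AYZ)
  read b, top A: go to q0, push AY → (q0, bbbbabbbb, AYYZ)
  read b, top A: go to q0, push AY → (q0, bbbabbbb, AYYYZ)
  read b, top A: go to q0, push AY → (q0, bbabbbb, AYYYYZ)
  read b, top A: go to q0, push AY → (q0, babbbb, AYYYYYZ)
  read b, top A: go to q0, push AY → (q0, abbbb, AYYYYYYZ)
No transition for (q0, a, top A); M blocks with input abbbb remaining.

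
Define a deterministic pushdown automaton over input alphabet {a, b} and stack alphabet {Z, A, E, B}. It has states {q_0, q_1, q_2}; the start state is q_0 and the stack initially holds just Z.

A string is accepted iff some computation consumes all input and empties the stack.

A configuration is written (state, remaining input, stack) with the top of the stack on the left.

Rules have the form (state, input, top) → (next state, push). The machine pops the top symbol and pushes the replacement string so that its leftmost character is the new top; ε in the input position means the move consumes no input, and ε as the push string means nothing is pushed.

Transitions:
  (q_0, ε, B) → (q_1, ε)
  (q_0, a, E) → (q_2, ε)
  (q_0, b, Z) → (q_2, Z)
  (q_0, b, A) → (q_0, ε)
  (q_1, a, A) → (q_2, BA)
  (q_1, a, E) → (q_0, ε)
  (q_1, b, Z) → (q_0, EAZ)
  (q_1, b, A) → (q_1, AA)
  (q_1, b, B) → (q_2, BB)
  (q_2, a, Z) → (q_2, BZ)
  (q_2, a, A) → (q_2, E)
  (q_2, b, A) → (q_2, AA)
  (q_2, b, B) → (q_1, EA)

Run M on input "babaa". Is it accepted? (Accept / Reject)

(q_0, babaa, Z)
  read b, top Z: go to q_2, push Z → (q_2, abaa, Z)
  read a, top Z: go to q_2, push BZ → (q_2, baa, BZ)
  read b, top B: go to q_1, push EA → (q_1, aa, EAZ)
  read a, top E: go to q_0, push ε → (q_0, a, AZ)
No transition applies at (q_0, a, AZ); input not fully consumed.

Reject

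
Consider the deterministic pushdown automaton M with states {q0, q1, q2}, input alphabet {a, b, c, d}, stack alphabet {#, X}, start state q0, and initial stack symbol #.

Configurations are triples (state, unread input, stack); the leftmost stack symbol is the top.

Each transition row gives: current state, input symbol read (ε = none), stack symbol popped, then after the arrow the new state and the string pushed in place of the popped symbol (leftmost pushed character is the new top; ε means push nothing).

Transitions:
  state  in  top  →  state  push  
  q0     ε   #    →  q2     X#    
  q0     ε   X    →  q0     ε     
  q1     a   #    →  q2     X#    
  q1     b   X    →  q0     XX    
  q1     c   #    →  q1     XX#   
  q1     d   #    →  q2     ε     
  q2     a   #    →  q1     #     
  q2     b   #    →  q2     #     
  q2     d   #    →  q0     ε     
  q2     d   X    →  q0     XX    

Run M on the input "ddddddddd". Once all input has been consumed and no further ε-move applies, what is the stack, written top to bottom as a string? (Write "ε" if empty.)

(q0, ddddddddd, #)
  ε-move, top #: go to q2, push X# → (q2, ddddddddd, X#)
  read d, top X: go to q0, push XX → (q0, dddddddd, XX#)
  ε-move, top X: go to q0, push ε → (q0, dddddddd, X#)
  ε-move, top X: go to q0, push ε → (q0, dddddddd, #)
  ε-move, top #: go to q2, push X# → (q2, dddddddd, X#)
  read d, top X: go to q0, push XX → (q0, ddddddd, XX#)
  ε-move, top X: go to q0, push ε → (q0, ddddddd, X#)
  ε-move, top X: go to q0, push ε → (q0, ddddddd, #)
  ε-move, top #: go to q2, push X# → (q2, ddddddd, X#)
  read d, top X: go to q0, push XX → (q0, dddddd, XX#)
  ε-move, top X: go to q0, push ε → (q0, dddddd, X#)
  ε-move, top X: go to q0, push ε → (q0, dddddd, #)
  ε-move, top #: go to q2, push X# → (q2, dddddd, X#)
  read d, top X: go to q0, push XX → (q0, ddddd, XX#)
  ε-move, top X: go to q0, push ε → (q0, ddddd, X#)
  ε-move, top X: go to q0, push ε → (q0, ddddd, #)
  ε-move, top #: go to q2, push X# → (q2, ddddd, X#)
  read d, top X: go to q0, push XX → (q0, dddd, XX#)
  ε-move, top X: go to q0, push ε → (q0, dddd, X#)
  ε-move, top X: go to q0, push ε → (q0, dddd, #)
  ε-move, top #: go to q2, push X# → (q2, dddd, X#)
  read d, top X: go to q0, push XX → (q0, ddd, XX#)
  ε-move, top X: go to q0, push ε → (q0, ddd, X#)
  ε-move, top X: go to q0, push ε → (q0, ddd, #)
  ε-move, top #: go to q2, push X# → (q2, ddd, X#)
  read d, top X: go to q0, push XX → (q0, dd, XX#)
  ε-move, top X: go to q0, push ε → (q0, dd, X#)
  ε-move, top X: go to q0, push ε → (q0, dd, #)
  ε-move, top #: go to q2, push X# → (q2, dd, X#)
  read d, top X: go to q0, push XX → (q0, d, XX#)
  ε-move, top X: go to q0, push ε → (q0, d, X#)
  ε-move, top X: go to q0, push ε → (q0, d, #)
  ε-move, top #: go to q2, push X# → (q2, d, X#)
  read d, top X: go to q0, push XX → (q0, ε, XX#)
  ε-move, top X: go to q0, push ε → (q0, ε, X#)
  ε-move, top X: go to q0, push ε → (q0, ε, #)
  ε-move, top #: go to q2, push X# → (q2, ε, X#)
All input consumed in state q2 with stack X#.

X#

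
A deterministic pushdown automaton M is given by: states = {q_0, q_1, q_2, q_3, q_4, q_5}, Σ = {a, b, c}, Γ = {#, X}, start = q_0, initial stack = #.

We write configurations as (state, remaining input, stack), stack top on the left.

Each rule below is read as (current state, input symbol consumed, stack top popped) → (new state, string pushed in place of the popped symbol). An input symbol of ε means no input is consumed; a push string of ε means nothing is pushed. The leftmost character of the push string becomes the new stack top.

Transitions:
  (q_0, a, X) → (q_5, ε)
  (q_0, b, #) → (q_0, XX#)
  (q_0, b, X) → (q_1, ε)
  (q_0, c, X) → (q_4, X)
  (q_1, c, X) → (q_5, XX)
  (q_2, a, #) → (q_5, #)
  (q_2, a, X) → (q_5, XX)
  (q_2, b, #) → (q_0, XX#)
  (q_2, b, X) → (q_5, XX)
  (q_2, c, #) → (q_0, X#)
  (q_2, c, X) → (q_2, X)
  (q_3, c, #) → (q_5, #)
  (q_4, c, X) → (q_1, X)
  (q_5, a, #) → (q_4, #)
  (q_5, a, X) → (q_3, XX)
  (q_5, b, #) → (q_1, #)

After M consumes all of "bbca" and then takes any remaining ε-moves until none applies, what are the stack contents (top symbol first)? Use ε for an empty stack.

(q_0, bbca, #) ⊢ (q_0, bca, XX#) ⊢ (q_1, ca, X#) ⊢ (q_5, a, XX#) ⊢ (q_3, ε, XXX#)
All input consumed in state q_3 with stack XXX#.

XXX#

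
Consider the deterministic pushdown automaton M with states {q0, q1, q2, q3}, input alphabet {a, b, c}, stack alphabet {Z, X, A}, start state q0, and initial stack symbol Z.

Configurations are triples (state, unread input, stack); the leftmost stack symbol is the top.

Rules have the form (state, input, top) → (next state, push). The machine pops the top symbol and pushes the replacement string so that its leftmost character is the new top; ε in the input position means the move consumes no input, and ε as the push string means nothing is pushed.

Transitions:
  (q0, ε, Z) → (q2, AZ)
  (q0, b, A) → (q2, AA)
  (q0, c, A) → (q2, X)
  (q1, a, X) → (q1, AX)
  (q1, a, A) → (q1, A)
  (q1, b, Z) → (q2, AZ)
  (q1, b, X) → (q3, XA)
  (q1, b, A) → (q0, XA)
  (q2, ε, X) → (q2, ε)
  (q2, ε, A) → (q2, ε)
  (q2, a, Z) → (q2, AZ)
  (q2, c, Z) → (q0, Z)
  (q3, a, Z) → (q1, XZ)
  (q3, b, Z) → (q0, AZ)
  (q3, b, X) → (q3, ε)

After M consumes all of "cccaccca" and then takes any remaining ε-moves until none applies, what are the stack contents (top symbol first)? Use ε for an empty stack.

Z

(q0, cccaccca, Z) ⊢ (q2, cccaccca, AZ) ⊢ (q2, cccaccca, Z) ⊢ (q0, ccaccca, Z) ⊢ (q2, ccaccca, AZ) ⊢ (q2, ccaccca, Z) ⊢ (q0, caccca, Z) ⊢ (q2, caccca, AZ) ⊢ (q2, caccca, Z) ⊢ (q0, accca, Z) ⊢ (q2, accca, AZ) ⊢ (q2, accca, Z) ⊢ (q2, ccca, AZ) ⊢ (q2, ccca, Z) ⊢ (q0, cca, Z) ⊢ (q2, cca, AZ) ⊢ (q2, cca, Z) ⊢ (q0, ca, Z) ⊢ (q2, ca, AZ) ⊢ (q2, ca, Z) ⊢ (q0, a, Z) ⊢ (q2, a, AZ) ⊢ (q2, a, Z) ⊢ (q2, ε, AZ) ⊢ (q2, ε, Z)
All input consumed in state q2 with stack Z.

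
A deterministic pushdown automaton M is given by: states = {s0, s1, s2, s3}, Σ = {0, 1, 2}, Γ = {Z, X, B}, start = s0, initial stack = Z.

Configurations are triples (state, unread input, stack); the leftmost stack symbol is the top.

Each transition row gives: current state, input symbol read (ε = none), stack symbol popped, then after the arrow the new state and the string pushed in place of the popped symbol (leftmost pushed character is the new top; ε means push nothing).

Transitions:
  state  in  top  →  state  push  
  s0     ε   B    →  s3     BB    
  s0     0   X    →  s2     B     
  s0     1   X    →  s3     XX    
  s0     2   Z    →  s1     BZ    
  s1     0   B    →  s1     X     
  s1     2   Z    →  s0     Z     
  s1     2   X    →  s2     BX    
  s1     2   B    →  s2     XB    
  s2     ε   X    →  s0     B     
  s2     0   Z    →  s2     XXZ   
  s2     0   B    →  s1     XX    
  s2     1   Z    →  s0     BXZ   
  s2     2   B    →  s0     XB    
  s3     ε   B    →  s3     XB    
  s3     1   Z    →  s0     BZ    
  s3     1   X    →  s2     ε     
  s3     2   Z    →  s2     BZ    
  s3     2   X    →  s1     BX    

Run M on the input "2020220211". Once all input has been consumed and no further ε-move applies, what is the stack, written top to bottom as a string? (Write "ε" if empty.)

(s0, 2020220211, Z)
  read 2, top Z: go to s1, push BZ → (s1, 020220211, BZ)
  read 0, top B: go to s1, push X → (s1, 20220211, XZ)
  read 2, top X: go to s2, push BX → (s2, 0220211, BXZ)
  read 0, top B: go to s1, push XX → (s1, 220211, XXXZ)
  read 2, top X: go to s2, push BX → (s2, 20211, BXXXZ)
  read 2, top B: go to s0, push XB → (s0, 0211, XBXXXZ)
  read 0, top X: go to s2, push B → (s2, 211, BBXXXZ)
  read 2, top B: go to s0, push XB → (s0, 11, XBBXXXZ)
  read 1, top X: go to s3, push XX → (s3, 1, XXBBXXXZ)
  read 1, top X: go to s2, push ε → (s2, ε, XBBXXXZ)
  ε-move, top X: go to s0, push B → (s0, ε, BBBXXXZ)
  ε-move, top B: go to s3, push BB → (s3, ε, BBBBXXXZ)
  ε-move, top B: go to s3, push XB → (s3, ε, XBBBBXXXZ)
All input consumed in state s3 with stack XBBBBXXXZ.

XBBBBXXXZ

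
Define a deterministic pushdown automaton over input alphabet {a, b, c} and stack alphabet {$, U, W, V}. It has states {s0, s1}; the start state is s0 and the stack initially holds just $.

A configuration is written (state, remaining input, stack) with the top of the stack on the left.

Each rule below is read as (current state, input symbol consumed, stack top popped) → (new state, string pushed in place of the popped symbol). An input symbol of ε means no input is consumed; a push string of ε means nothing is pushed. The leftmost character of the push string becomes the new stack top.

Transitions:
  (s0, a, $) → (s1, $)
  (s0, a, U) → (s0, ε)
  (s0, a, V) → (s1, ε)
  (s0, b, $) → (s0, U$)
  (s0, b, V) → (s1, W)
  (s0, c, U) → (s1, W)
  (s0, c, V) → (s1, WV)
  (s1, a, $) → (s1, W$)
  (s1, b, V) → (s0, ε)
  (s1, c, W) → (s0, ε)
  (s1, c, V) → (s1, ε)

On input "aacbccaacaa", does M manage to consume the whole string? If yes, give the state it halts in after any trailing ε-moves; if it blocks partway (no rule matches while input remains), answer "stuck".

s1

(s0, aacbccaacaa, $)
  read a, top $: go to s1, push $ → (s1, acbccaacaa, $)
  read a, top $: go to s1, push W$ → (s1, cbccaacaa, W$)
  read c, top W: go to s0, push ε → (s0, bccaacaa, $)
  read b, top $: go to s0, push U$ → (s0, ccaacaa, U$)
  read c, top U: go to s1, push W → (s1, caacaa, W$)
  read c, top W: go to s0, push ε → (s0, aacaa, $)
  read a, top $: go to s1, push $ → (s1, acaa, $)
  read a, top $: go to s1, push W$ → (s1, caa, W$)
  read c, top W: go to s0, push ε → (s0, aa, $)
  read a, top $: go to s1, push $ → (s1, a, $)
  read a, top $: go to s1, push W$ → (s1, ε, W$)
All input consumed; M is in state s1.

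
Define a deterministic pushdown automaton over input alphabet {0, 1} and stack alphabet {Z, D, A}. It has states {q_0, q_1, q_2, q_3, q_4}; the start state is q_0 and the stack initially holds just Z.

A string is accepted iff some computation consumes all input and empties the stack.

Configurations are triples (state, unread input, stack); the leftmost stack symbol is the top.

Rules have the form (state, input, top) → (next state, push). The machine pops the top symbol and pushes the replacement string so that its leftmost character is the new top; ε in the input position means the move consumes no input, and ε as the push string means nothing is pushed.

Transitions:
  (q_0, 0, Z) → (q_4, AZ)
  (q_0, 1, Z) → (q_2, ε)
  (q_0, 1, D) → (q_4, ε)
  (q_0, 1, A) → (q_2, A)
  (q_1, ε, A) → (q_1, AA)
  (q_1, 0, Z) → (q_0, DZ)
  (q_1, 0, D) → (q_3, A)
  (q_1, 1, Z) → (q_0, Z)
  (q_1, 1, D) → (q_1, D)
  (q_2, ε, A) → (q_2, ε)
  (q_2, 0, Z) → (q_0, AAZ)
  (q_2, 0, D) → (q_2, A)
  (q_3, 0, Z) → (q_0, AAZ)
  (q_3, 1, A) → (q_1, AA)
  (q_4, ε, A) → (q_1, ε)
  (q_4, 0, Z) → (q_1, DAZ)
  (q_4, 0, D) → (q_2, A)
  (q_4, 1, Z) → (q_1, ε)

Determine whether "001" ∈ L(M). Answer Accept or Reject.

Reject

(q_0, 001, Z)
  read 0, top Z: go to q_4, push AZ → (q_4, 01, AZ)
  ε-move, top A: go to q_1, push ε → (q_1, 01, Z)
  read 0, top Z: go to q_0, push DZ → (q_0, 1, DZ)
  read 1, top D: go to q_4, push ε → (q_4, ε, Z)
All input consumed; stack is Z, not empty, and no further ε-move applies.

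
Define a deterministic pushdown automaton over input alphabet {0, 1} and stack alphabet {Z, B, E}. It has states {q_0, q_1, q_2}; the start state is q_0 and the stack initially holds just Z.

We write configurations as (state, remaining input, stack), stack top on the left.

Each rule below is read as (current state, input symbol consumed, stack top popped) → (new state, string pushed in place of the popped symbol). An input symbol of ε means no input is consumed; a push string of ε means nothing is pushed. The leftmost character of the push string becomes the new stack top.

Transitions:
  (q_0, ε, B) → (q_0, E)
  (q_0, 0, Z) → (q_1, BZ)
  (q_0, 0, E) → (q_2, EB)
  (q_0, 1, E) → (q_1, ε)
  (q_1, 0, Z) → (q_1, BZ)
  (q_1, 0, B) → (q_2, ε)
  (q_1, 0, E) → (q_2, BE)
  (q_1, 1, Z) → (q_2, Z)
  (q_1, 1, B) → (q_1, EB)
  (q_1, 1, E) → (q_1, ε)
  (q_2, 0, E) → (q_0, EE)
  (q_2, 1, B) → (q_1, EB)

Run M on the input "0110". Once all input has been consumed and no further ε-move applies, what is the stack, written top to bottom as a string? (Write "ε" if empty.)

Z

(q_0, 0110, Z)
  read 0, top Z: go to q_1, push BZ → (q_1, 110, BZ)
  read 1, top B: go to q_1, push EB → (q_1, 10, EBZ)
  read 1, top E: go to q_1, push ε → (q_1, 0, BZ)
  read 0, top B: go to q_2, push ε → (q_2, ε, Z)
All input consumed in state q_2 with stack Z.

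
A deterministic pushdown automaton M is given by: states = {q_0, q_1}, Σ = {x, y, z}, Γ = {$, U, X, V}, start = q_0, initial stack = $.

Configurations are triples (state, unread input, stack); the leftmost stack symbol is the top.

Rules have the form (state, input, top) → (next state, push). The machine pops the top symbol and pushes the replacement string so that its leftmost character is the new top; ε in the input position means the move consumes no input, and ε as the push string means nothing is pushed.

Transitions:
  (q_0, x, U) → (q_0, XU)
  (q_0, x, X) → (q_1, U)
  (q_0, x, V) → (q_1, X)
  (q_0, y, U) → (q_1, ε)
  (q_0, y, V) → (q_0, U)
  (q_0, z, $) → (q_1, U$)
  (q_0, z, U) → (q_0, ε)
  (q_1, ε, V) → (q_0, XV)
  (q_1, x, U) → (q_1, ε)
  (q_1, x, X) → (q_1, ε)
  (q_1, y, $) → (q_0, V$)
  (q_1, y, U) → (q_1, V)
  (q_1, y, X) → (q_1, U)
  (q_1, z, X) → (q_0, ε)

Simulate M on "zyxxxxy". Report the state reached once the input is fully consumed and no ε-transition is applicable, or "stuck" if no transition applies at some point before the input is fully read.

stuck

(q_0, zyxxxxy, $)
  read z, top $: go to q_1, push U$ → (q_1, yxxxxy, U$)
  read y, top U: go to q_1, push V → (q_1, xxxxy, V$)
  ε-move, top V: go to q_0, push XV → (q_0, xxxxy, XV$)
  read x, top X: go to q_1, push U → (q_1, xxxy, UV$)
  read x, top U: go to q_1, push ε → (q_1, xxy, V$)
  ε-move, top V: go to q_0, push XV → (q_0, xxy, XV$)
  read x, top X: go to q_1, push U → (q_1, xy, UV$)
  read x, top U: go to q_1, push ε → (q_1, y, V$)
  ε-move, top V: go to q_0, push XV → (q_0, y, XV$)
No transition for (q_0, y, top X); M blocks with input y remaining.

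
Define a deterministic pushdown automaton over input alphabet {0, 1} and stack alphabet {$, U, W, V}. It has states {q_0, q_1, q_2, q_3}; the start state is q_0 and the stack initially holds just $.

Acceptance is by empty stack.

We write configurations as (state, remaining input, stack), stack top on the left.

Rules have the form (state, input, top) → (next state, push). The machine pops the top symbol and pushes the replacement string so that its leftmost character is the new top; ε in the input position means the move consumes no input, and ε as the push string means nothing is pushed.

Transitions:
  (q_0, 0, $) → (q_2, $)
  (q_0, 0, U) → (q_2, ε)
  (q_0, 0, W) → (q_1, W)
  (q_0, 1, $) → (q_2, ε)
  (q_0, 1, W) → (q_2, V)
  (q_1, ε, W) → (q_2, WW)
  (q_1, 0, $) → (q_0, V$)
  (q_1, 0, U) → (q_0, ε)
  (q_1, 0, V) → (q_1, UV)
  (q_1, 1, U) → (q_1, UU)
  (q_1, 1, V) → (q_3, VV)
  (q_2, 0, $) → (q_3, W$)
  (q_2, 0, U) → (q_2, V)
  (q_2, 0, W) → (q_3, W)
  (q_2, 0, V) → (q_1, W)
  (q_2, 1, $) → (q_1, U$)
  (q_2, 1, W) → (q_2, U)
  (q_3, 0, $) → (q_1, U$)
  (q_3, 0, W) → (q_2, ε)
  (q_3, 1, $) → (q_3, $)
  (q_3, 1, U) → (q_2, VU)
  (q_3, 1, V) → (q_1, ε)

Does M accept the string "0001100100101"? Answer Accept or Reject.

Accept

(q_0, 0001100100101, $)
  read 0, top $: go to q_2, push $ → (q_2, 001100100101, $)
  read 0, top $: go to q_3, push W$ → (q_3, 01100100101, W$)
  read 0, top W: go to q_2, push ε → (q_2, 1100100101, $)
  read 1, top $: go to q_1, push U$ → (q_1, 100100101, U$)
  read 1, top U: go to q_1, push UU → (q_1, 00100101, UU$)
  read 0, top U: go to q_0, push ε → (q_0, 0100101, U$)
  read 0, top U: go to q_2, push ε → (q_2, 100101, $)
  read 1, top $: go to q_1, push U$ → (q_1, 00101, U$)
  read 0, top U: go to q_0, push ε → (q_0, 0101, $)
  read 0, top $: go to q_2, push $ → (q_2, 101, $)
  read 1, top $: go to q_1, push U$ → (q_1, 01, U$)
  read 0, top U: go to q_0, push ε → (q_0, 1, $)
  read 1, top $: go to q_2, push ε → (q_2, ε, ε)
All input consumed and the stack is empty.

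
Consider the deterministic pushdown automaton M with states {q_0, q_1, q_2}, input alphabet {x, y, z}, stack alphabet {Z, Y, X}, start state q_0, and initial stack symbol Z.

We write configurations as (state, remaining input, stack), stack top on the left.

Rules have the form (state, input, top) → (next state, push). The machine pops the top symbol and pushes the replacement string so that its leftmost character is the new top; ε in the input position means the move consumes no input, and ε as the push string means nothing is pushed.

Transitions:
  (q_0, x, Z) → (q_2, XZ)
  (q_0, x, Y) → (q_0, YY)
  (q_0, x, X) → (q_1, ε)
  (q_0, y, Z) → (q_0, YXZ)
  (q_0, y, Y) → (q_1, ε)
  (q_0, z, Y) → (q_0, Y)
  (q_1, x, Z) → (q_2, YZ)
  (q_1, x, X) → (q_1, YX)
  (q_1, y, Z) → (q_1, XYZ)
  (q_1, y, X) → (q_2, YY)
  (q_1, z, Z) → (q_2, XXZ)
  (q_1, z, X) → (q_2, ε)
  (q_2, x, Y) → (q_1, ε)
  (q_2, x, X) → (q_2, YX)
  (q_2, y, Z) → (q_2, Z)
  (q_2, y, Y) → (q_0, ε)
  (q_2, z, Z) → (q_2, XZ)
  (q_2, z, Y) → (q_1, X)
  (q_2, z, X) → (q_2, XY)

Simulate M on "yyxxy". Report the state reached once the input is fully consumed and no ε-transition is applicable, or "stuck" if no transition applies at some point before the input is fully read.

(q_0, yyxxy, Z)
  read y, top Z: go to q_0, push YXZ → (q_0, yxxy, YXZ)
  read y, top Y: go to q_1, push ε → (q_1, xxy, XZ)
  read x, top X: go to q_1, push YX → (q_1, xy, YXZ)
No transition for (q_1, x, top Y); M blocks with input xy remaining.

stuck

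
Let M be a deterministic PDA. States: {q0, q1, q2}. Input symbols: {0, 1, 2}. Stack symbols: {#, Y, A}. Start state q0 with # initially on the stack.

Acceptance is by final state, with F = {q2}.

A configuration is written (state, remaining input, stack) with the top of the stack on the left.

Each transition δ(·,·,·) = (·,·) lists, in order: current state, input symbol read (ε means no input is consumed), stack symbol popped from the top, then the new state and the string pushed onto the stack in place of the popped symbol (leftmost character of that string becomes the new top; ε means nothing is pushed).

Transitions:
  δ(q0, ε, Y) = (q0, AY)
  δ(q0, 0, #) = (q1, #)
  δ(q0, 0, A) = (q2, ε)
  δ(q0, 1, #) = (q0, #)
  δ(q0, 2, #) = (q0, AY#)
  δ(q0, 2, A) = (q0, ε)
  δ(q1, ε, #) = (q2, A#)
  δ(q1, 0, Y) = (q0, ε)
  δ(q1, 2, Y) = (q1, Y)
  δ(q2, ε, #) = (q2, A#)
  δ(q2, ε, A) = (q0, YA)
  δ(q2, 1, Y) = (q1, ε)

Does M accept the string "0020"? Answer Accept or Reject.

(q0, 0020, #)
  read 0, top #: go to q1, push # → (q1, 020, #)
  ε-move, top #: go to q2, push A# → (q2, 020, A#)
  ε-move, top A: go to q0, push YA → (q0, 020, YA#)
  ε-move, top Y: go to q0, push AY → (q0, 020, AYA#)
  read 0, top A: go to q2, push ε → (q2, 20, YA#)
No transition applies at (q2, 20, YA#); input not fully consumed.

Reject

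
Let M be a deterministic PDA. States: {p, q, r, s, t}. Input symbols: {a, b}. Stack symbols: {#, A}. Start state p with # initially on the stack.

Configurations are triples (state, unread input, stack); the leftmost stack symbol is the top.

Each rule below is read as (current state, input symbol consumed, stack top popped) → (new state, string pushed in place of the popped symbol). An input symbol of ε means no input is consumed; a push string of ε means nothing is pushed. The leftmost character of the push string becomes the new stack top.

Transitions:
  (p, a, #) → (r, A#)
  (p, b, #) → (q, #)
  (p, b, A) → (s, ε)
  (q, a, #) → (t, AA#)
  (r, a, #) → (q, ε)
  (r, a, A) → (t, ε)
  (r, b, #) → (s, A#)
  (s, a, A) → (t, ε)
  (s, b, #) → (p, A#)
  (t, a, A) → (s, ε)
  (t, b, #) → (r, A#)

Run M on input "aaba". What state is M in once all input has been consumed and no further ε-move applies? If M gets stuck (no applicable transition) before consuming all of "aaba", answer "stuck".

t

(p, aaba, #) ⊢ (r, aba, A#) ⊢ (t, ba, #) ⊢ (r, a, A#) ⊢ (t, ε, #)
All input consumed; M is in state t.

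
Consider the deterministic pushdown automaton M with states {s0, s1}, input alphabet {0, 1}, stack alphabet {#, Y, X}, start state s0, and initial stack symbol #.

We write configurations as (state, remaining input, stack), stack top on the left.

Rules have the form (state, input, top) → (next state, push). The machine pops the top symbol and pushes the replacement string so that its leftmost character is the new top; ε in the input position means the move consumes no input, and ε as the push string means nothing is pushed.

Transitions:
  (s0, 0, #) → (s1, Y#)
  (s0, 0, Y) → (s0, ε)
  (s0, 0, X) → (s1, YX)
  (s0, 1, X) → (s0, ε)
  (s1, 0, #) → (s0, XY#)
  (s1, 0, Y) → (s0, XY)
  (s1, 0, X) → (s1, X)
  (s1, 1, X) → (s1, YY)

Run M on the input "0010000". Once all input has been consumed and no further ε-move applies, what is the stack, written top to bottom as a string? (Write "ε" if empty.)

(s0, 0010000, #) ⊢ (s1, 010000, Y#) ⊢ (s0, 10000, XY#) ⊢ (s0, 0000, Y#) ⊢ (s0, 000, #) ⊢ (s1, 00, Y#) ⊢ (s0, 0, XY#) ⊢ (s1, ε, YXY#)
All input consumed in state s1 with stack YXY#.

YXY#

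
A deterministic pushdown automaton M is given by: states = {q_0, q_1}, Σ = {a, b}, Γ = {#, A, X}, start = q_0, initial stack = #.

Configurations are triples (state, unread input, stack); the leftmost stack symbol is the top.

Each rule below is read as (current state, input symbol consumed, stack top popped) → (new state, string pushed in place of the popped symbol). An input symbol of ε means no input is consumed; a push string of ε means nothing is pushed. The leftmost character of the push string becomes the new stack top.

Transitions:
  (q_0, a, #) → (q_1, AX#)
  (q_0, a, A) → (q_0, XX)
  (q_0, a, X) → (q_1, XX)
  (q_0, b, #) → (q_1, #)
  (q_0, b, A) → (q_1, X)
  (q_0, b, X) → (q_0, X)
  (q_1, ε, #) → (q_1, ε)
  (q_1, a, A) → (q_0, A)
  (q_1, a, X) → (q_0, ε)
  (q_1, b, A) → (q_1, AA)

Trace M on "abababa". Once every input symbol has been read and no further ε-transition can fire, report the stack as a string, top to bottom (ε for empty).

X#

(q_0, abababa, #)
  read a, top #: go to q_1, push AX# → (q_1, bababa, AX#)
  read b, top A: go to q_1, push AA → (q_1, ababa, AAX#)
  read a, top A: go to q_0, push A → (q_0, baba, AAX#)
  read b, top A: go to q_1, push X → (q_1, aba, XAX#)
  read a, top X: go to q_0, push ε → (q_0, ba, AX#)
  read b, top A: go to q_1, push X → (q_1, a, XX#)
  read a, top X: go to q_0, push ε → (q_0, ε, X#)
All input consumed in state q_0 with stack X#.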